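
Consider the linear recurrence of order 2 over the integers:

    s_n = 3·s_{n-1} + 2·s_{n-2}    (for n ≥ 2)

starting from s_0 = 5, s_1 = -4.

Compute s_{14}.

s_2 = 3·-4 + 2·5 = -2
s_3 = 3·-2 + 2·-4 = -14
s_4 = 3·-14 + 2·-2 = -46
s_5 = 3·-46 + 2·-14 = -166
s_6 = 3·-166 + 2·-46 = -590
s_7 = 3·-590 + 2·-166 = -2102
s_8 = 3·-2102 + 2·-590 = -7486
s_9 = 3·-7486 + 2·-2102 = -26662
s_10 = 3·-26662 + 2·-7486 = -94958
s_11 = 3·-94958 + 2·-26662 = -338198
s_12 = 3·-338198 + 2·-94958 = -1204510
s_13 = 3·-1204510 + 2·-338198 = -4289926
s_14 = 3·-4289926 + 2·-1204510 = -15278798

-15278798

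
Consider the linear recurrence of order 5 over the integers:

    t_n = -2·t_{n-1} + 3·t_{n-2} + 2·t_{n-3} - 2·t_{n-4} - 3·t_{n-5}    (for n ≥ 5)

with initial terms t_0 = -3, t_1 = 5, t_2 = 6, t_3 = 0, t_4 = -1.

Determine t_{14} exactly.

-177534

t_5 = -2·-1 + 3·0 + 2·6 + -2·5 + -3·-3 = 13
t_6 = -2·13 + 3·-1 + 2·0 + -2·6 + -3·5 = -56
t_7 = -2·-56 + 3·13 + 2·-1 + -2·0 + -3·6 = 131
t_8 = -2·131 + 3·-56 + 2·13 + -2·-1 + -3·0 = -402
t_9 = -2·-402 + 3·131 + 2·-56 + -2·13 + -3·-1 = 1062
t_10 = -2·1062 + 3·-402 + 2·131 + -2·-56 + -3·13 = -2995
t_11 = -2·-2995 + 3·1062 + 2·-402 + -2·131 + -3·-56 = 8278
t_12 = -2·8278 + 3·-2995 + 2·1062 + -2·-402 + -3·131 = -23006
t_13 = -2·-23006 + 3·8278 + 2·-2995 + -2·1062 + -3·-402 = 63938
t_14 = -2·63938 + 3·-23006 + 2·8278 + -2·-2995 + -3·1062 = -177534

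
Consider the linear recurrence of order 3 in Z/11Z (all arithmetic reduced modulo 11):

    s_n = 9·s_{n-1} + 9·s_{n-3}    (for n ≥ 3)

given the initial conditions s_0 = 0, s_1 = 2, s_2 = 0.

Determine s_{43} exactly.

s_3 = 9·0 + 0·2 + 9·0 = 0
s_4 = 9·0 + 0·0 + 9·2 = 7
s_5 = 9·7 + 0·0 + 9·0 = 8
s_6 = 9·8 + 0·7 + 9·0 = 6
s_7 = 9·6 + 0·8 + 9·7 = 7
s_8 = 9·7 + 0·6 + 9·8 = 3
s_9 = 9·3 + 0·7 + 9·6 = 4
s_10 = 9·4 + 0·3 + 9·7 = 0
s_11 = 9·0 + 0·4 + 9·3 = 5
s_12 = 9·5 + 0·0 + 9·4 = 4
s_13 = 9·4 + 0·5 + 9·0 = 3
s_14 = 9·3 + 0·4 + 9·5 = 6
s_15 = 9·6 + 0·3 + 9·4 = 2
s_16 = 9·2 + 0·6 + 9·3 = 1
s_17 = 9·1 + 0·2 + 9·6 = 8
s_18 = 9·8 + 0·1 + 9·2 = 2
s_19 = 9·2 + 0·8 + 9·1 = 5
s_20 = 9·5 + 0·2 + 9·8 = 7
s_21 = 9·7 + 0·5 + 9·2 = 4
s_22 = 9·4 + 0·7 + 9·5 = 4
s_23 = 9·4 + 0·4 + 9·7 = 0
s_24 = 9·0 + 0·4 + 9·4 = 3
s_25 = 9·3 + 0·0 + 9·4 = 8
s_26 = 9·8 + 0·3 + 9·0 = 6
s_27 = 9·6 + 0·8 + 9·3 = 4
s_28 = 9·4 + 0·6 + 9·8 = 9
s_29 = 9·9 + 0·4 + 9·6 = 3
s_30 = 9·3 + 0·9 + 9·4 = 8
s_31 = 9·8 + 0·3 + 9·9 = 10
s_32 = 9·10 + 0·8 + 9·3 = 7
s_33 = 9·7 + 0·10 + 9·8 = 3
s_34 = 9·3 + 0·7 + 9·10 = 7
s_35 = 9·7 + 0·3 + 9·7 = 5
s_36 = 9·5 + 0·7 + 9·3 = 6
s_37 = 9·6 + 0·5 + 9·7 = 7
s_38 = 9·7 + 0·6 + 9·5 = 9
s_39 = 9·9 + 0·7 + 9·6 = 3
s_40 = 9·3 + 0·9 + 9·7 = 2
s_41 = 9·2 + 0·3 + 9·9 = 0
s_42 = 9·0 + 0·2 + 9·3 = 5
s_43 = 9·5 + 0·0 + 9·2 = 8

8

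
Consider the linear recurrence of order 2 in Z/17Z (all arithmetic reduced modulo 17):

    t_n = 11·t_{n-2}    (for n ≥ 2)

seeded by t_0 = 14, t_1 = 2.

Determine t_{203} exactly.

t_2 = 0·2 + 11·14 = 1
t_3 = 0·1 + 11·2 = 5
t_4 = 0·5 + 11·1 = 11
t_5 = 0·11 + 11·5 = 4
t_6 = 0·4 + 11·11 = 2
t_7 = 0·2 + 11·4 = 10
t_8 = 0·10 + 11·2 = 5
t_9 = 0·5 + 11·10 = 8
t_10 = 0·8 + 11·5 = 4
t_11 = 0·4 + 11·8 = 3
t_12 = 0·3 + 11·4 = 10
t_13 = 0·10 + 11·3 = 16
t_14 = 0·16 + 11·10 = 8
t_15 = 0·8 + 11·16 = 6
t_16 = 0·6 + 11·8 = 3
t_17 = 0·3 + 11·6 = 15
t_18 = 0·15 + 11·3 = 16
t_19 = 0·16 + 11·15 = 12
t_20 = 0·12 + 11·16 = 6
t_21 = 0·6 + 11·12 = 13
t_22 = 0·13 + 11·6 = 15
t_23 = 0·15 + 11·13 = 7
t_24 = 0·7 + 11·15 = 12
t_25 = 0·12 + 11·7 = 9
t_26 = 0·9 + 11·12 = 13
t_27 = 0·13 + 11·9 = 14
t_28 = 0·14 + 11·13 = 7
t_29 = 0·7 + 11·14 = 1
t_30 = 0·1 + 11·7 = 9
t_31 = 0·9 + 11·1 = 11
t_32 = 0·11 + 11·9 = 14
t_33 = 0·14 + 11·11 = 2
(t_32, t_33) = (14, 2) = (t_0, t_1), so the sequence has period 32.
203 ≡ 11 (mod 32), hence t_203 = t_11 = 3.

3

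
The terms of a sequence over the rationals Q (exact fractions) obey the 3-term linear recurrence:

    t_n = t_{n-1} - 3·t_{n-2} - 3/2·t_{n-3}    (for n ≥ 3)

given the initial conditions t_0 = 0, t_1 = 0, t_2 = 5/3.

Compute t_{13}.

t_3 = 1·5/3 + -3·0 + -3/2·0 = 5/3
t_4 = 1·5/3 + -3·5/3 + -3/2·0 = -10/3
t_5 = 1·-10/3 + -3·5/3 + -3/2·5/3 = -65/6
t_6 = 1·-65/6 + -3·-10/3 + -3/2·5/3 = -10/3
t_7 = 1·-10/3 + -3·-65/6 + -3/2·-10/3 = 205/6
t_8 = 1·205/6 + -3·-10/3 + -3/2·-65/6 = 725/12
t_9 = 1·725/12 + -3·205/6 + -3/2·-10/3 = -445/12
t_10 = 1·-445/12 + -3·725/12 + -3/2·205/6 = -3235/12
t_11 = 1·-3235/12 + -3·-445/12 + -3/2·725/12 = -5975/24
t_12 = 1·-5975/24 + -3·-3235/12 + -3/2·-445/12 = 7385/12
t_13 = 1·7385/12 + -3·-5975/24 + -3/2·-3235/12 = 5300/3

5300/3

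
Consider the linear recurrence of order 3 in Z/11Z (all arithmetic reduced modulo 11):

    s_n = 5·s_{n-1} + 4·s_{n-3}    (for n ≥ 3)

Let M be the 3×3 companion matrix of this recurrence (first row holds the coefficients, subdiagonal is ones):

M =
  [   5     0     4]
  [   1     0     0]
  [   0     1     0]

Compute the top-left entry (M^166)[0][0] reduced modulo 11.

5

(M^166)[0][0] is the top entry after applying M 166 times to the unit state (1, 0, 0). Equivalently it is h_{168} for the auxiliary sequence (h_n) obeying the same recurrence with h_2 = 1 and h_i = 0 for 0 ≤ i < 2:
h_3 = 5·1 + 0·0 + 4·0 = 5
h_4 = 5·5 + 0·1 + 4·0 = 3
h_5 = 5·3 + 0·5 + 4·1 = 8
h_6 = 5·8 + 0·3 + 4·5 = 5
h_7 = 5·5 + 0·8 + 4·3 = 4
h_8 = 5·4 + 0·5 + 4·8 = 8
h_9 = 5·8 + 0·4 + 4·5 = 5
h_10 = 5·5 + 0·8 + 4·4 = 8
h_11 = 5·8 + 0·5 + 4·8 = 6
h_12 = 5·6 + 0·8 + 4·5 = 6
h_13 = 5·6 + 0·6 + 4·8 = 7
h_14 = 5·7 + 0·6 + 4·6 = 4
h_15 = 5·4 + 0·7 + 4·6 = 0
h_16 = 5·0 + 0·4 + 4·7 = 6
h_17 = 5·6 + 0·0 + 4·4 = 2
h_18 = 5·2 + 0·6 + 4·0 = 10
h_19 = 5·10 + 0·2 + 4·6 = 8
h_20 = 5·8 + 0·10 + 4·2 = 4
h_21 = 5·4 + 0·8 + 4·10 = 5
h_22 = 5·5 + 0·4 + 4·8 = 2
h_23 = 5·2 + 0·5 + 4·4 = 4
h_24 = 5·4 + 0·2 + 4·5 = 7
h_25 = 5·7 + 0·4 + 4·2 = 10
h_26 = 5·10 + 0·7 + 4·4 = 0
h_27 = 5·0 + 0·10 + 4·7 = 6
h_28 = 5·6 + 0·0 + 4·10 = 4
h_29 = 5·4 + 0·6 + 4·0 = 9
h_30 = 5·9 + 0·4 + 4·6 = 3
h_31 = 5·3 + 0·9 + 4·4 = 9
h_32 = 5·9 + 0·3 + 4·9 = 4
h_33 = 5·4 + 0·9 + 4·3 = 10
h_34 = 5·10 + 0·4 + 4·9 = 9
h_35 = 5·9 + 0·10 + 4·4 = 6
h_36 = 5·6 + 0·9 + 4·10 = 4
h_37 = 5·4 + 0·6 + 4·9 = 1
h_38 = 5·1 + 0·4 + 4·6 = 7
h_39 = 5·7 + 0·1 + 4·4 = 7
h_40 = 5·7 + 0·7 + 4·1 = 6
h_41 = 5·6 + 0·7 + 4·7 = 3
h_42 = 5·3 + 0·6 + 4·7 = 10
h_43 = 5·10 + 0·3 + 4·6 = 8
h_44 = 5·8 + 0·10 + 4·3 = 8
h_45 = 5·8 + 0·8 + 4·10 = 3
h_46 = 5·3 + 0·8 + 4·8 = 3
h_47 = 5·3 + 0·3 + 4·8 = 3
h_48 = 5·3 + 0·3 + 4·3 = 5
h_49 = 5·5 + 0·3 + 4·3 = 4
h_50 = 5·4 + 0·5 + 4·3 = 10
h_51 = 5·10 + 0·4 + 4·5 = 4
h_52 = 5·4 + 0·10 + 4·4 = 3
h_53 = 5·3 + 0·4 + 4·10 = 0
h_54 = 5·0 + 0·3 + 4·4 = 5
h_55 = 5·5 + 0·0 + 4·3 = 4
h_56 = 5·4 + 0·5 + 4·0 = 9
h_57 = 5·9 + 0·4 + 4·5 = 10
h_58 = 5·10 + 0·9 + 4·4 = 0
h_59 = 5·0 + 0·10 + 4·9 = 3
h_60 = 5·3 + 0·0 + 4·10 = 0
h_61 = 5·0 + 0·3 + 4·0 = 0
h_62 = 5·0 + 0·0 + 4·3 = 1
(h_60, h_61, h_62) = (0, 0, 1) = (h_0, h_1, h_2), so the sequence has period 60.
168 ≡ 48 (mod 60), hence h_168 = h_48 = 5.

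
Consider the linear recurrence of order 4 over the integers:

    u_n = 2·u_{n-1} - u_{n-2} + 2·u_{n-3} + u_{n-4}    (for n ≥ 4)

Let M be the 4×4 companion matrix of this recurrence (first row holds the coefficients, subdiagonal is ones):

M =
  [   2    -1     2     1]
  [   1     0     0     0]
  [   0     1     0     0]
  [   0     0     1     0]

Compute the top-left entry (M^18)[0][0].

(M^18)[0][0] is the top entry after applying M 18 times to the unit state (1, 0, 0, 0). Equivalently it is h_{21} for the auxiliary sequence (h_n) obeying the same recurrence with h_3 = 1 and h_i = 0 for 0 ≤ i < 3:
h_4 = 2·1 + -1·0 + 2·0 + 1·0 = 2
h_5 = 2·2 + -1·1 + 2·0 + 1·0 = 3
h_6 = 2·3 + -1·2 + 2·1 + 1·0 = 6
h_7 = 2·6 + -1·3 + 2·2 + 1·1 = 14
h_8 = 2·14 + -1·6 + 2·3 + 1·2 = 30
h_9 = 2·30 + -1·14 + 2·6 + 1·3 = 61
h_10 = 2·61 + -1·30 + 2·14 + 1·6 = 126
h_11 = 2·126 + -1·61 + 2·30 + 1·14 = 265
h_12 = 2·265 + -1·126 + 2·61 + 1·30 = 556
h_13 = 2·556 + -1·265 + 2·126 + 1·61 = 1160
h_14 = 2·1160 + -1·556 + 2·265 + 1·126 = 2420
h_15 = 2·2420 + -1·1160 + 2·556 + 1·265 = 5057
h_16 = 2·5057 + -1·2420 + 2·1160 + 1·556 = 10570
h_17 = 2·10570 + -1·5057 + 2·2420 + 1·1160 = 22083
h_18 = 2·22083 + -1·10570 + 2·5057 + 1·2420 = 46130
h_19 = 2·46130 + -1·22083 + 2·10570 + 1·5057 = 96374
h_20 = 2·96374 + -1·46130 + 2·22083 + 1·10570 = 201354
h_21 = 2·201354 + -1·96374 + 2·46130 + 1·22083 = 420677

420677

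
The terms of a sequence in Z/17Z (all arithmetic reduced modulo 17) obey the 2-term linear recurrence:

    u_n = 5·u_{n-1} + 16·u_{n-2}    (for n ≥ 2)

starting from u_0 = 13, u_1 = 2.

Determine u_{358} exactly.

u_2 = 5·2 + 16·13 = 14
u_3 = 5·14 + 16·2 = 0
u_4 = 5·0 + 16·14 = 3
u_5 = 5·3 + 16·0 = 15
u_6 = 5·15 + 16·3 = 4
u_7 = 5·4 + 16·15 = 5
u_8 = 5·5 + 16·4 = 4
u_9 = 5·4 + 16·5 = 15
u_10 = 5·15 + 16·4 = 3
u_11 = 5·3 + 16·15 = 0
u_12 = 5·0 + 16·3 = 14
u_13 = 5·14 + 16·0 = 2
u_14 = 5·2 + 16·14 = 13
u_15 = 5·13 + 16·2 = 12
u_16 = 5·12 + 16·13 = 13
u_17 = 5·13 + 16·12 = 2
(u_16, u_17) = (13, 2) = (u_0, u_1), so the sequence has period 16.
358 ≡ 6 (mod 16), hence u_358 = u_6 = 4.

4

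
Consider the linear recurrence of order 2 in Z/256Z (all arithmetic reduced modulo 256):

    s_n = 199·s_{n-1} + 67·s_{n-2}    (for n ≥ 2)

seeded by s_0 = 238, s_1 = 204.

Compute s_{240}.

s_2 = 199·204 + 67·238 = 222
s_3 = 199·222 + 67·204 = 246
s_4 = 199·246 + 67·222 = 84
s_5 = 199·84 + 67·246 = 174
s_6 = 199·174 + 67·84 = 62
s_7 = 199·62 + 67·174 = 188
s_8 = 199·188 + 67·62 = 94
s_9 = 199·94 + 67·188 = 70
s_10 = 199·70 + 67·94 = 4
s_11 = 199·4 + 67·70 = 110
s_12 = 199·110 + 67·4 = 142
s_13 = 199·142 + 67·110 = 44
s_14 = 199·44 + 67·142 = 94
s_15 = 199·94 + 67·44 = 150
s_16 = 199·150 + 67·94 = 52
s_17 = 199·52 + 67·150 = 174
s_18 = 199·174 + 67·52 = 222
s_19 = 199·222 + 67·174 = 28
s_20 = 199·28 + 67·222 = 222
s_21 = 199·222 + 67·28 = 230
s_22 = 199·230 + 67·222 = 228
s_23 = 199·228 + 67·230 = 110
s_24 = 199·110 + 67·228 = 46
s_25 = 199·46 + 67·110 = 140
s_26 = 199·140 + 67·46 = 222
s_27 = 199·222 + 67·140 = 54
s_28 = 199·54 + 67·222 = 20
s_29 = 199·20 + 67·54 = 174
s_30 = 199·174 + 67·20 = 126
s_31 = 199·126 + 67·174 = 124
s_32 = 199·124 + 67·126 = 94
s_33 = 199·94 + 67·124 = 134
s_34 = 199·134 + 67·94 = 196
s_35 = 199·196 + 67·134 = 110
s_36 = 199·110 + 67·196 = 206
s_37 = 199·206 + 67·110 = 236
s_38 = 199·236 + 67·206 = 94
s_39 = 199·94 + 67·236 = 214
s_40 = 199·214 + 67·94 = 244
s_41 = 199·244 + 67·214 = 174
s_42 = 199·174 + 67·244 = 30
s_43 = 199·30 + 67·174 = 220
s_44 = 199·220 + 67·30 = 222
s_45 = 199·222 + 67·220 = 38
s_46 = 199·38 + 67·222 = 164
s_47 = 199·164 + 67·38 = 110
s_48 = 199·110 + 67·164 = 110
s_49 = 199·110 + 67·110 = 76
s_50 = 199·76 + 67·110 = 222
s_51 = 199·222 + 67·76 = 118
s_52 = 199·118 + 67·222 = 212
s_53 = 199·212 + 67·118 = 174
s_54 = 199·174 + 67·212 = 190
s_55 = 199·190 + 67·174 = 60
s_56 = 199·60 + 67·190 = 94
s_57 = 199·94 + 67·60 = 198
s_58 = 199·198 + 67·94 = 132
s_59 = 199·132 + 67·198 = 110
s_60 = 199·110 + 67·132 = 14
s_61 = 199·14 + 67·110 = 172
s_62 = 199·172 + 67·14 = 94
s_63 = 199·94 + 67·172 = 22
s_64 = 199·22 + 67·94 = 180
s_65 = 199·180 + 67·22 = 174
s_66 = 199·174 + 67·180 = 94
s_67 = 199·94 + 67·174 = 156
s_68 = 199·156 + 67·94 = 222
s_69 = 199·222 + 67·156 = 102
s_70 = 199·102 + 67·222 = 100
s_71 = 199·100 + 67·102 = 110
s_72 = 199·110 + 67·100 = 174
s_73 = 199·174 + 67·110 = 12
s_74 = 199·12 + 67·174 = 222
s_75 = 199·222 + 67·12 = 182
s_76 = 199·182 + 67·222 = 148
s_77 = 199·148 + 67·182 = 174
s_78 = 199·174 + 67·148 = 254
s_79 = 199·254 + 67·174 = 252
s_80 = 199·252 + 67·254 = 94
s_81 = 199·94 + 67·252 = 6
s_82 = 199·6 + 67·94 = 68
s_83 = 199·68 + 67·6 = 110
s_84 = 199·110 + 67·68 = 78
s_85 = 199·78 + 67·110 = 108
s_86 = 199·108 + 67·78 = 94
s_87 = 199·94 + 67·108 = 86
s_88 = 199·86 + 67·94 = 116
s_89 = 199·116 + 67·86 = 174
s_90 = 199·174 + 67·116 = 158
s_91 = 199·158 + 67·174 = 92
s_92 = 199·92 + 67·158 = 222
s_93 = 199·222 + 67·92 = 166
s_94 = 199·166 + 67·222 = 36
s_95 = 199·36 + 67·166 = 110
s_96 = 199·110 + 67·36 = 238
s_97 = 199·238 + 67·110 = 204
(s_96, s_97) = (238, 204) = (s_0, s_1), so the sequence has period 96.
240 ≡ 48 (mod 96), hence s_240 = s_48 = 110.

110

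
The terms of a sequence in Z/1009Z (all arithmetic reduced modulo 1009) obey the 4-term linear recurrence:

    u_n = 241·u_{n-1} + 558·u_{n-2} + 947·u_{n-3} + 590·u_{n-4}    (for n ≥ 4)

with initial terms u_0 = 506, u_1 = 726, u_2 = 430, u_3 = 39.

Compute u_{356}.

u_4 = 241·39 + 558·430 + 947·726 + 590·506 = 385
u_5 = 241·385 + 558·39 + 947·430 + 590·726 = 628
u_6 = 241·628 + 558·385 + 947·39 + 590·430 = 961
u_7 = 241·961 + 558·628 + 947·385 + 590·39 = 990
u_8 = 241·990 + 558·961 + 947·628 + 590·385 = 456
u_9 = 241·456 + 558·990 + 947·961 + 590·628 = 578
Continuing the recurrence:
  u_10 = 337;  u_11 = 10;  u_12 = 889;  u_13 = 140;  u_14 = 523;  u_15 = 568
  u_16 = 128;  u_17 = 420;  u_18 = 20;  u_19 = 315;  u_20 = 340;  u_21 = 779
  u_22 = 435;  u_23 = 5;  u_24 = 709;  u_25 = 899;  u_26 = 881;  u_27 = 961
  u_28 = 87;  u_29 = 786;  u_30 = 961;  u_31 = 805;  u_32 = 307;  u_33 = 64
  u_34 = 537;  u_35 = 510;  u_36 = 372;  u_37 = 323;  u_38 = 544;  u_39 = 927
  u_40 = 942;  u_41 = 93;  u_42 = 299;  u_43 = 16;  u_44 = 286;  u_45 = 169
  u_46 = 387;  u_47 = 684;  u_48 = 246;  u_49 = 66;  u_50 = 72;  u_51 = 546
  u_52 = 20;  u_53 = 904;  u_54 = 537;  u_55 = 235;  u_56 = 252;  u_57 = 763
  u_58 = 170;  u_59 = 494;  u_60 = 480;  u_61 = 555;  u_62 = 64;  u_63 = 585
  u_64 = 698;  u_65 = 840;  u_66 = 122;  u_67 = 868;  u_68 = 325;  u_69 = 336
  u_70 = 997;  u_71 = 536;  u_72 = 788;  u_73 = 851;  u_74 = 92;  u_75 = 601
  u_76 = 917;  u_77 = 354;  u_78 = 546;  u_79 = 265;  u_80 = 704;  u_81 = 150
  u_82 = 140;  u_83 = 90;  u_84 = 361;  u_85 = 106;  u_86 = 295;  u_87 = 530
  u_88 = 312;  u_89 = 483;  u_90 = 846;  u_91 = 925;  u_92 = 558;  u_93 = 271
  u_94 = 166;  u_95 = 114;  u_96 = 668;  u_97 = 868;  u_98 = 810;  u_99 = 107
  u_100 = 781;  u_101 = 500;  u_102 = 402;  u_103 = 107;  u_104 = 836;  u_105 = 524
  u_106 = 983;  u_107 = 778;  u_108 = 90;  u_109 = 755;  u_110 = 96;  u_111 = 865
  u_112 = 938;  u_113 = 993;  u_114 = 905;  u_115 = 476;  u_116 = 651;  u_117 = 772
  u_118 = 352;  u_119 = 345;  u_120 = 297;  u_121 = 524;  u_122 = 34;  u_123 = 393
  u_124 = 141;  u_125 = 332;  u_126 = 7;  u_127 = 417;  u_128 = 524;  u_129 = 475
  u_130 = 714;  u_131 = 870;  u_132 = 881;  u_133 = 438;  u_134 = 881;  u_135 = 240
  u_136 = 784;  u_137 = 973;  u_138 = 381;  u_139 = 258;  u_140 = 980;  u_141 = 294
  u_142 = 117;  u_143 = 180;  u_144 = 680;  u_145 = 692;  u_146 = 700;  u_147 = 359
  u_148 = 972;  u_149 = 326;  u_150 = 666;  u_151 = 559;  u_152 = 165;  u_153 = 253
  u_154 = 771;  u_155 = 805;  u_156 = 596;  u_157 = 102;  u_158 = 335;  u_159 = 519
  u_160 = 466;  u_161 = 385;  u_162 = 668;  u_163 = 313;  u_164 = 10;  u_165 = 567
  u_166 = 333;  u_167 = 514;  u_168 = 941;  u_169 = 97;  u_170 = 703;  u_171 = 291
  u_172 = 563;  u_173 = 933;  u_174 = 392;  u_175 = 165;  u_176 = 73;  u_177 = 159
  u_178 = 430;  u_179 = 638;  u_180 = 103;  u_181 = 990;  u_182 = 663;  u_183 = 589
  u_184 = 739;  u_185 = 395;  u_186 = 523;  u_187 = 367;  u_188 = 745;  u_189 = 744
  u_190 = 982;  u_191 = 828;  u_192 = 756;  u_193 = 179;  u_194 = 175;  u_195 = 503
  u_196 = 992;  u_197 = 25;  u_198 = 1000;  u_199 = 851;  u_200 = 815;  u_201 = 461
  u_202 = 272;  u_203 = 447;  u_204 = 426;  u_205 = 809;  u_206 = 403;  u_207 = 861
  u_208 = 914;  u_209 = 758;  u_210 = 257;  u_211 = 880;  u_212 = 190;  u_213 = 485
  u_214 = 122;  u_215 = 252;  u_216 = 966;  u_217 = 194;  u_218 = 414;  u_219 = 168
  u_220 = 14;  u_221 = 254;  u_222 = 170;  u_223 = 452;  u_224 = 558;  u_225 = 325
  u_226 = 852;  u_227 = 249;  u_228 = 971;  u_229 = 316;  u_230 = 361;  u_231 = 923
  u_232 = 467;  u_233 = 583;  u_234 = 894;  u_235 = 970;  u_236 = 339;  u_237 = 374
  u_238 = 965;  u_239 = 692;  u_240 = 198;  u_241 = 383;  u_242 = 735;  u_243 = 842
  u_244 = 835;  u_245 = 884;  u_246 = 970;  u_247 = 603;  u_248 = 399;  u_249 = 79
  u_250 = 674;  u_251 = 760;  u_252 = 726;  u_253 = 486;  u_254 = 998;  u_255 = 940
  u_256 = 93;  u_257 = 921;  u_258 = 222;  u_259 = 300;  u_260 = 216;  u_261 = 404
  u_262 = 329;  u_263 = 153;  u_264 = 976;  u_265 = 755;  u_266 = 60;  u_267 = 359
  u_268 = 242;  u_269 = 128;  u_270 = 433;  u_271 = 262;  u_272 = 685;  u_273 = 751
  u_274 = 292;  u_275 = 176;  u_276 = 927;  u_277 = 950;  u_278 = 493;  u_279 = 78
  u_280 = 956;  u_281 = 690;  u_282 = 988;  u_283 = 440;  u_284 = 92;  u_285 = 64
  u_286 = 856;  u_287 = 485;  u_288 = 94;  u_289 = 497;  u_290 = 430;  u_291 = 383
  u_292 = 712;  u_293 = 62;  u_294 = 468;  u_295 = 276;  u_296 = 263;  u_297 = 957
  u_298 = 729;  u_299 = 597;  u_300 = 735;  u_301 = 513;  u_302 = 597;  u_303 = 221
  u_304 = 202;  u_305 = 759;  u_306 = 511;  u_307 = 617;  u_308 = 448;  u_309 = 642
  u_310 = 993;  u_311 = 478;  u_312 = 843;  u_313 = 81;  u_314 = 825;  u_315 = 556
  u_316 = 1;  u_317 = 393;  u_318 = 671;  u_319 = 665;  u_320 = 353;  u_321 = 651
  u_322 = 207;  u_323 = 625;  u_324 = 169;  u_325 = 958;  u_326 = 924;  u_327 = 575
  u_328 = 289;  u_329 = 421;  u_330 = 348;  u_331 = 412;  u_332 = 987;  u_333 = 385
  u_334 = 972;  u_335 = 343;  u_336 = 951;  u_337 = 233;  u_338 = 873;  u_339 = 504
  u_340 = 946;  u_341 = 279;  u_342 = 308;  u_343 = 442;  u_344 = 929;  u_345 = 549
  u_346 = 834;  u_347 = 182;  u_348 = 180;  u_349 = 421;  u_350 = 593;  u_351 = 830
  u_352 = 577;  u_353 = 567;  u_354 = 273
u_355 = 241·273 + 558·567 + 947·577 + 590·830 = 653
u_356 = 241·653 + 558·273 + 947·567 + 590·577 = 502

502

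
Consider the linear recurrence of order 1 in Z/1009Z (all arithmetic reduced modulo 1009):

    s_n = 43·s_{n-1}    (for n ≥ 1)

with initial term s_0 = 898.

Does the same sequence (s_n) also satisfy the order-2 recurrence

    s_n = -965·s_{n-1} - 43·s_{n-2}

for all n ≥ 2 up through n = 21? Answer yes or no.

yes

Terms s_0..s_21: 898, 272, 597, 446, 7, 301, 835, 590, 145, 181, 720, 690, 409, 434, 500, 311, 256, 918, 123, 244, 402, 133
n=2: candidate gives 597, actual s_2 = 597 ✓
n=3: candidate gives 446, actual s_3 = 446 ✓
n=4: candidate gives 7, actual s_4 = 7 ✓
n=5: candidate gives 301, actual s_5 = 301 ✓
n=6: candidate gives 835, actual s_6 = 835 ✓
n=7: candidate gives 590, actual s_7 = 590 ✓
n=8: candidate gives 145, actual s_8 = 145 ✓
n=9: candidate gives 181, actual s_9 = 181 ✓
n=10: candidate gives 720, actual s_10 = 720 ✓
n=11: candidate gives 690, actual s_11 = 690 ✓
n=12: candidate gives 409, actual s_12 = 409 ✓
n=13: candidate gives 434, actual s_13 = 434 ✓
n=14: candidate gives 500, actual s_14 = 500 ✓
n=15: candidate gives 311, actual s_15 = 311 ✓
n=16: candidate gives 256, actual s_16 = 256 ✓
n=17: candidate gives 918, actual s_17 = 918 ✓
n=18: candidate gives 123, actual s_18 = 123 ✓
n=19: candidate gives 244, actual s_19 = 244 ✓
n=20: candidate gives 402, actual s_20 = 402 ✓
n=21: candidate gives 133, actual s_21 = 133 ✓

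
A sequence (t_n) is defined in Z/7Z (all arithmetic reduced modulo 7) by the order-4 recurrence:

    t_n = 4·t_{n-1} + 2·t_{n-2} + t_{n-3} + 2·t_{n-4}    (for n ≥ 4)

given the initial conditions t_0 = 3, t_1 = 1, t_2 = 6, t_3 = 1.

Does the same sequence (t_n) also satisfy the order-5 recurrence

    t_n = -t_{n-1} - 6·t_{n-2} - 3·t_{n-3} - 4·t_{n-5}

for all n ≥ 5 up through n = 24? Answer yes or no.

Terms t_0..t_24: 3, 1, 6, 1, 2, 4, 5, 4, 6, 3, 3, 4, 2, 4, 2, 5, 4, 1, 0, 2, 3, 4, 3, 6, 5
n=5: candidate gives 4, actual t_5 = 4 ✓
n=6: candidate gives 5, actual t_6 = 5 ✓
n=7: candidate gives 4, actual t_7 = 4 ✓
n=8: candidate gives 6, actual t_8 = 6 ✓
n=9: candidate gives 3, actual t_9 = 3 ✓
n=10: candidate gives 3, actual t_10 = 3 ✓
n=11: candidate gives 4, actual t_11 = 4 ✓
n=12: candidate gives 2, actual t_12 = 2 ✓
n=13: candidate gives 4, actual t_13 = 4 ✓
n=14: candidate gives 2, actual t_14 = 2 ✓
n=15: candidate gives 5, actual t_15 = 5 ✓
n=16: candidate gives 4, actual t_16 = 4 ✓
n=17: candidate gives 1, actual t_17 = 1 ✓
n=18: candidate gives 0, actual t_18 = 0 ✓
n=19: candidate gives 2, actual t_19 = 2 ✓
n=20: candidate gives 3, actual t_20 = 3 ✓
n=21: candidate gives 4, actual t_21 = 4 ✓
n=22: candidate gives 3, actual t_22 = 3 ✓
n=23: candidate gives 6, actual t_23 = 6 ✓
n=24: candidate gives 5, actual t_24 = 5 ✓

yes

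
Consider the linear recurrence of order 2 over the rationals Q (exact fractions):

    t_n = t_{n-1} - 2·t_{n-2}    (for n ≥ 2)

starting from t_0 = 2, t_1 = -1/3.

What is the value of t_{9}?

53/3

t_2 = 1·-1/3 + -2·2 = -13/3
t_3 = 1·-13/3 + -2·-1/3 = -11/3
t_4 = 1·-11/3 + -2·-13/3 = 5
t_5 = 1·5 + -2·-11/3 = 37/3
t_6 = 1·37/3 + -2·5 = 7/3
t_7 = 1·7/3 + -2·37/3 = -67/3
t_8 = 1·-67/3 + -2·7/3 = -27
t_9 = 1·-27 + -2·-67/3 = 53/3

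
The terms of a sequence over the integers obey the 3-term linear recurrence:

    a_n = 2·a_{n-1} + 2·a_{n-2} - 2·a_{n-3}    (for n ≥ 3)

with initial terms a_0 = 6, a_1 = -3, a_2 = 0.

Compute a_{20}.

a_3 = 2·0 + 2·-3 + -2·6 = -18
a_4 = 2·-18 + 2·0 + -2·-3 = -30
a_5 = 2·-30 + 2·-18 + -2·0 = -96
a_6 = 2·-96 + 2·-30 + -2·-18 = -216
a_7 = 2·-216 + 2·-96 + -2·-30 = -564
a_8 = 2·-564 + 2·-216 + -2·-96 = -1368
a_9 = 2·-1368 + 2·-564 + -2·-216 = -3432
a_10 = 2·-3432 + 2·-1368 + -2·-564 = -8472
a_11 = 2·-8472 + 2·-3432 + -2·-1368 = -21072
a_12 = 2·-21072 + 2·-8472 + -2·-3432 = -52224
a_13 = 2·-52224 + 2·-21072 + -2·-8472 = -129648
a_14 = 2·-129648 + 2·-52224 + -2·-21072 = -321600
a_15 = 2·-321600 + 2·-129648 + -2·-52224 = -798048
a_16 = 2·-798048 + 2·-321600 + -2·-129648 = -1980000
a_17 = 2·-1980000 + 2·-798048 + -2·-321600 = -4912896
a_18 = 2·-4912896 + 2·-1980000 + -2·-798048 = -12189696
a_19 = 2·-12189696 + 2·-4912896 + -2·-1980000 = -30245184
a_20 = 2·-30245184 + 2·-12189696 + -2·-4912896 = -75043968

-75043968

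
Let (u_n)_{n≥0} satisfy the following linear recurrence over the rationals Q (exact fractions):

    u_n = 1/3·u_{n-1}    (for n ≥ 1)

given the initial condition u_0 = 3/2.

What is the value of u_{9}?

1/13122

u_1 = 1/3·3/2 = 1/2
u_2 = 1/3·1/2 = 1/6
u_3 = 1/3·1/6 = 1/18
u_4 = 1/3·1/18 = 1/54
u_5 = 1/3·1/54 = 1/162
u_6 = 1/3·1/162 = 1/486
u_7 = 1/3·1/486 = 1/1458
u_8 = 1/3·1/1458 = 1/4374
u_9 = 1/3·1/4374 = 1/13122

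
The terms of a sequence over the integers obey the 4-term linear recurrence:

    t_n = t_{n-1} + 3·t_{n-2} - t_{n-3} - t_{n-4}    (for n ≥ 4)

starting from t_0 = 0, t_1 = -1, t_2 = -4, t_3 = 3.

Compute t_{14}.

-1900

t_4 = 1·3 + 3·-4 + -1·-1 + -1·0 = -8
t_5 = 1·-8 + 3·3 + -1·-4 + -1·-1 = 6
t_6 = 1·6 + 3·-8 + -1·3 + -1·-4 = -17
t_7 = 1·-17 + 3·6 + -1·-8 + -1·3 = 6
t_8 = 1·6 + 3·-17 + -1·6 + -1·-8 = -43
t_9 = 1·-43 + 3·6 + -1·-17 + -1·6 = -14
t_10 = 1·-14 + 3·-43 + -1·6 + -1·-17 = -132
t_11 = 1·-132 + 3·-14 + -1·-43 + -1·6 = -137
t_12 = 1·-137 + 3·-132 + -1·-14 + -1·-43 = -476
t_13 = 1·-476 + 3·-137 + -1·-132 + -1·-14 = -741
t_14 = 1·-741 + 3·-476 + -1·-137 + -1·-132 = -1900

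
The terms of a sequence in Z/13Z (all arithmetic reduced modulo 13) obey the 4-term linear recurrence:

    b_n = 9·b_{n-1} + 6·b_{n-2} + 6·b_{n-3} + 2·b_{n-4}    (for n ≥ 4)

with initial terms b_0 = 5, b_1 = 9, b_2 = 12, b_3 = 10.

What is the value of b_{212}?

3

b_4 = 9·10 + 6·12 + 6·9 + 2·5 = 5
b_5 = 9·5 + 6·10 + 6·12 + 2·9 = 0
b_6 = 9·0 + 6·5 + 6·10 + 2·12 = 10
b_7 = 9·10 + 6·0 + 6·5 + 2·10 = 10
b_8 = 9·10 + 6·10 + 6·0 + 2·5 = 4
b_9 = 9·4 + 6·10 + 6·10 + 2·0 = 0
Continuing the recurrence:
  b_10 = 0;  b_11 = 5;  b_12 = 1;  b_13 = 0;  b_14 = 10;  b_15 = 2
  b_16 = 2;  b_17 = 12;  b_18 = 9;  b_19 = 0;  b_20 = 0;  b_21 = 0
  b_22 = 5;  b_23 = 6;  b_24 = 6;  b_25 = 3;  b_26 = 5;  b_27 = 7
  b_28 = 6;  b_29 = 2;  b_30 = 2;  b_31 = 2;  b_32 = 2;  b_33 = 7
  b_34 = 0;  b_35 = 6;  b_36 = 9;  b_37 = 1;  b_38 = 8;  b_39 = 1
  b_40 = 3;  b_41 = 5;  b_42 = 7;  b_43 = 9;  b_44 = 3;  b_45 = 3
  b_46 = 9;  b_47 = 5;  b_48 = 6;  b_49 = 1;  b_50 = 2;  b_51 = 5
  b_52 = 10;  b_53 = 4;  b_54 = 0;  b_55 = 3;  b_56 = 6;  b_57 = 2
  b_58 = 7;  b_59 = 0;  b_60 = 1;  b_61 = 3;  b_62 = 8;  b_63 = 5
  b_64 = 9;  b_65 = 9;  b_66 = 12;  b_67 = 5;  b_68 = 7;  b_69 = 1
  b_70 = 1;  b_71 = 2;  b_72 = 5;  b_73 = 0;  b_74 = 5;  b_75 = 1
  b_76 = 10;  b_77 = 9;  b_78 = 1;  b_79 = 8;  b_80 = 9;  b_81 = 10
  b_82 = 12;  b_83 = 4;  b_84 = 4;  b_85 = 9;  b_86 = 10;  b_87 = 7
  b_88 = 3;  b_89 = 4;  b_90 = 12;  b_91 = 8;  b_92 = 5;  b_93 = 4
  b_94 = 8;  b_95 = 12;  b_96 = 8;  b_97 = 5;  b_98 = 12;  b_99 = 2
  b_100 = 6;  b_101 = 5;  b_102 = 0;  b_103 = 5;  b_104 = 9;  b_105 = 4
  b_106 = 3;  b_107 = 11;  b_108 = 3;  b_109 = 2;  b_110 = 4;  b_111 = 10
  b_112 = 2;  b_113 = 2;  b_114 = 7;  b_115 = 3;  b_116 = 7;  b_117 = 10
  b_118 = 8;  b_119 = 11;  b_120 = 0;  b_121 = 4;  b_122 = 1;  b_123 = 3
  b_124 = 5;  b_125 = 12;  b_126 = 2;  b_127 = 9;  b_128 = 6;  b_129 = 1
  b_130 = 12;  b_131 = 12;  b_132 = 3;  b_133 = 4;  b_134 = 7;  b_135 = 12
  b_136 = 11;  b_137 = 0;  b_138 = 9;  b_139 = 2;  b_140 = 3;  b_141 = 2
  b_142 = 1;  b_143 = 4;  b_144 = 8;  b_145 = 2;  b_146 = 1;  b_147 = 12
  b_148 = 12;  b_149 = 8;  b_150 = 10;  b_151 = 0;  b_152 = 2;  b_153 = 3
  b_154 = 7;  b_155 = 2;  b_156 = 4;  b_157 = 5;  b_158 = 4;  b_159 = 3
  b_160 = 11;  b_161 = 8;  b_162 = 8;  b_163 = 10;  b_164 = 0;  b_165 = 7
  b_166 = 9;  b_167 = 0;  b_168 = 5;  b_169 = 9;  b_170 = 12;  b_171 = 10
  b_172 = 5;  b_173 = 0;  b_174 = 10;  b_175 = 10;  b_176 = 4;  b_177 = 0
  b_178 = 0;  b_179 = 5;  b_180 = 1;  b_181 = 0;  b_182 = 10;  b_183 = 2
  b_184 = 2;  b_185 = 12;  b_186 = 9;  b_187 = 0;  b_188 = 0;  b_189 = 0
  b_190 = 5;  b_191 = 6;  b_192 = 6;  b_193 = 3;  b_194 = 5;  b_195 = 7
  b_196 = 6;  b_197 = 2;  b_198 = 2;  b_199 = 2;  b_200 = 2;  b_201 = 7
  b_202 = 0;  b_203 = 6;  b_204 = 9;  b_205 = 1;  b_206 = 8;  b_207 = 1
  b_208 = 3;  b_209 = 5;  b_210 = 7
b_211 = 9·7 + 6·5 + 6·3 + 2·1 = 9
b_212 = 9·9 + 6·7 + 6·5 + 2·3 = 3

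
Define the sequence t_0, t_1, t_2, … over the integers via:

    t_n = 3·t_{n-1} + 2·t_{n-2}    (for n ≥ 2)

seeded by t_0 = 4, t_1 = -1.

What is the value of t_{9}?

27869

t_2 = 3·-1 + 2·4 = 5
t_3 = 3·5 + 2·-1 = 13
t_4 = 3·13 + 2·5 = 49
t_5 = 3·49 + 2·13 = 173
t_6 = 3·173 + 2·49 = 617
t_7 = 3·617 + 2·173 = 2197
t_8 = 3·2197 + 2·617 = 7825
t_9 = 3·7825 + 2·2197 = 27869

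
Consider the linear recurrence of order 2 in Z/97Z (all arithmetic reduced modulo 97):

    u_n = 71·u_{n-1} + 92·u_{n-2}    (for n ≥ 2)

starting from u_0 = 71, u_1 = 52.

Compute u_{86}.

75

u_2 = 71·52 + 92·71 = 39
u_3 = 71·39 + 92·52 = 84
u_4 = 71·84 + 92·39 = 46
u_5 = 71·46 + 92·84 = 33
u_6 = 71·33 + 92·46 = 76
u_7 = 71·76 + 92·33 = 90
u_8 = 71·90 + 92·76 = 93
u_9 = 71·93 + 92·90 = 42
u_10 = 71·42 + 92·93 = 92
u_11 = 71·92 + 92·42 = 17
u_12 = 71·17 + 92·92 = 68
u_13 = 71·68 + 92·17 = 87
u_14 = 71·87 + 92·68 = 17
u_15 = 71·17 + 92·87 = 93
u_16 = 71·93 + 92·17 = 19
u_17 = 71·19 + 92·93 = 11
u_18 = 71·11 + 92·19 = 7
u_19 = 71·7 + 92·11 = 54
u_20 = 71·54 + 92·7 = 16
u_21 = 71·16 + 92·54 = 90
u_22 = 71·90 + 92·16 = 5
u_23 = 71·5 + 92·90 = 2
u_24 = 71·2 + 92·5 = 20
u_25 = 71·20 + 92·2 = 52
u_26 = 71·52 + 92·20 = 3
u_27 = 71·3 + 92·52 = 50
u_28 = 71·50 + 92·3 = 43
u_29 = 71·43 + 92·50 = 87
u_30 = 71·87 + 92·43 = 45
u_31 = 71·45 + 92·87 = 44
u_32 = 71·44 + 92·45 = 86
u_33 = 71·86 + 92·44 = 66
u_34 = 71·66 + 92·86 = 85
u_35 = 71·85 + 92·66 = 79
u_36 = 71·79 + 92·85 = 43
u_37 = 71·43 + 92·79 = 39
u_38 = 71·39 + 92·43 = 32
u_39 = 71·32 + 92·39 = 40
u_40 = 71·40 + 92·32 = 61
u_41 = 71·61 + 92·40 = 57
u_42 = 71·57 + 92·61 = 56
u_43 = 71·56 + 92·57 = 5
u_44 = 71·5 + 92·56 = 75
u_45 = 71·75 + 92·5 = 62
u_46 = 71·62 + 92·75 = 50
u_47 = 71·50 + 92·62 = 39
u_48 = 71·39 + 92·50 = 94
u_49 = 71·94 + 92·39 = 77
u_50 = 71·77 + 92·94 = 50
u_51 = 71·50 + 92·77 = 61
u_52 = 71·61 + 92·50 = 7
u_53 = 71·7 + 92·61 = 95
u_54 = 71·95 + 92·7 = 17
u_55 = 71·17 + 92·95 = 53
u_56 = 71·53 + 92·17 = 89
u_57 = 71·89 + 92·53 = 40
u_58 = 71·40 + 92·89 = 67
u_59 = 71·67 + 92·40 = 95
u_60 = 71·95 + 92·67 = 8
u_61 = 71·8 + 92·95 = 93
u_62 = 71·93 + 92·8 = 64
u_63 = 71·64 + 92·93 = 5
u_64 = 71·5 + 92·64 = 35
u_65 = 71·35 + 92·5 = 35
u_66 = 71·35 + 92·35 = 79
u_67 = 71·79 + 92·35 = 2
u_68 = 71·2 + 92·79 = 38
u_69 = 71·38 + 92·2 = 69
u_70 = 71·69 + 92·38 = 53
u_71 = 71·53 + 92·69 = 23
u_72 = 71·23 + 92·53 = 10
u_73 = 71·10 + 92·23 = 13
u_74 = 71·13 + 92·10 = 0
u_75 = 71·0 + 92·13 = 32
u_76 = 71·32 + 92·0 = 41
u_77 = 71·41 + 92·32 = 35
u_78 = 71·35 + 92·41 = 49
u_79 = 71·49 + 92·35 = 6
u_80 = 71·6 + 92·49 = 84
u_81 = 71·84 + 92·6 = 17
u_82 = 71·17 + 92·84 = 11
u_83 = 71·11 + 92·17 = 17
u_84 = 71·17 + 92·11 = 85
u_85 = 71·85 + 92·17 = 33
u_86 = 71·33 + 92·85 = 75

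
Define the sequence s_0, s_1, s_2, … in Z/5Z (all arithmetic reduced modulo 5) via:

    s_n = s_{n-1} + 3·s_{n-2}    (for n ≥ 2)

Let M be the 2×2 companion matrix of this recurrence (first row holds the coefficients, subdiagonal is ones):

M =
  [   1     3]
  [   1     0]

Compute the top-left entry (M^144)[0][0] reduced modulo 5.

(M^144)[0][0] is the top entry after applying M 144 times to the unit state (1, 0). Equivalently it is h_{145} for the auxiliary sequence (h_n) obeying the same recurrence with h_1 = 1 and h_i = 0 for 0 ≤ i < 1:
h_2 = 1·1 + 3·0 = 1
h_3 = 1·1 + 3·1 = 4
h_4 = 1·4 + 3·1 = 2
h_5 = 1·2 + 3·4 = 4
h_6 = 1·4 + 3·2 = 0
h_7 = 1·0 + 3·4 = 2
h_8 = 1·2 + 3·0 = 2
h_9 = 1·2 + 3·2 = 3
h_10 = 1·3 + 3·2 = 4
h_11 = 1·4 + 3·3 = 3
h_12 = 1·3 + 3·4 = 0
h_13 = 1·0 + 3·3 = 4
h_14 = 1·4 + 3·0 = 4
h_15 = 1·4 + 3·4 = 1
h_16 = 1·1 + 3·4 = 3
h_17 = 1·3 + 3·1 = 1
h_18 = 1·1 + 3·3 = 0
h_19 = 1·0 + 3·1 = 3
h_20 = 1·3 + 3·0 = 3
h_21 = 1·3 + 3·3 = 2
h_22 = 1·2 + 3·3 = 1
h_23 = 1·1 + 3·2 = 2
h_24 = 1·2 + 3·1 = 0
h_25 = 1·0 + 3·2 = 1
(h_24, h_25) = (0, 1) = (h_0, h_1), so the sequence has period 24.
145 ≡ 1 (mod 24), hence h_145 = h_1 = 1.

1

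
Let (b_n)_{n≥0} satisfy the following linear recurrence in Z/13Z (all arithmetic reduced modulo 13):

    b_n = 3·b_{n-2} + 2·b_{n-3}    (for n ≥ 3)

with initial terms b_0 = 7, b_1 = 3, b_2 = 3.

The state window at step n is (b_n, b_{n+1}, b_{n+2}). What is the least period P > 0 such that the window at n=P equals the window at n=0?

156

n=0: window = (7, 3, 3)
n=1: window = (3, 3, 10)
n=2: window = (3, 10, 2)
n=3: window = (10, 2, 10)
n=4: window = (2, 10, 0)
n=5: window = (10, 0, 8)
n=6: window = (0, 8, 7)
n=7: window = (8, 7, 11)
n=8: window = (7, 11, 11)
n=9: window = (11, 11, 8)
n=10: window = (11, 8, 3)
n=11: window = (8, 3, 7)
n=12: window = (3, 7, 12)
n=13: window = (7, 12, 1)
n=14: window = (12, 1, 11)
n=15: window = (1, 11, 1)
n=16: window = (11, 1, 9)
n=17: window = (1, 9, 12)
n=18: window = (9, 12, 3)
n=19: window = (12, 3, 2)
n=20: window = (3, 2, 7)
n=21: window = (2, 7, 12)
n=22: window = (7, 12, 12)
n=23: window = (12, 12, 11)
n=24: window = (12, 11, 8)
n=25: window = (11, 8, 5)
n=26: window = (8, 5, 7)
n=27: window = (5, 7, 5)
n=28: window = (7, 5, 5)
n=29: window = (5, 5, 3)
n=30: window = (5, 3, 12)
n=31: window = (3, 12, 6)
n=32: window = (12, 6, 3)
n=33: window = (6, 3, 3)
n=34: window = (3, 3, 8)
n=35: window = (3, 8, 2)
n=36: window = (8, 2, 4)
n=37: window = (2, 4, 9)
n=38: window = (4, 9, 3)
n=39: window = (9, 3, 9)
n=40: window = (3, 9, 1)
…
n=154: window = (2, 4, 7)
n=155: window = (4, 7, 3)
n=156: window = (7, 3, 3)
window at n=156 equals window at n=0 → period = 156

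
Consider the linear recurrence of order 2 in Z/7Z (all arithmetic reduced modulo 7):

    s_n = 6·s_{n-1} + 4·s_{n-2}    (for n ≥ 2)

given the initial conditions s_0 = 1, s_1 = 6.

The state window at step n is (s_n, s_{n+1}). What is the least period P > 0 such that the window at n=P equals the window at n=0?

48

n=0: window = (1, 6)
n=1: window = (6, 5)
n=2: window = (5, 5)
n=3: window = (5, 1)
n=4: window = (1, 5)
n=5: window = (5, 6)
n=6: window = (6, 0)
n=7: window = (0, 3)
n=8: window = (3, 4)
n=9: window = (4, 1)
n=10: window = (1, 1)
n=11: window = (1, 3)
n=12: window = (3, 1)
n=13: window = (1, 4)
n=14: window = (4, 0)
n=15: window = (0, 2)
n=16: window = (2, 5)
n=17: window = (5, 3)
n=18: window = (3, 3)
n=19: window = (3, 2)
n=20: window = (2, 3)
n=21: window = (3, 5)
n=22: window = (5, 0)
n=23: window = (0, 6)
n=24: window = (6, 1)
n=25: window = (1, 2)
n=26: window = (2, 2)
n=27: window = (2, 6)
n=28: window = (6, 2)
n=29: window = (2, 1)
n=30: window = (1, 0)
n=31: window = (0, 4)
n=32: window = (4, 3)
n=33: window = (3, 6)
n=34: window = (6, 6)
n=35: window = (6, 4)
n=36: window = (4, 6)
n=37: window = (6, 3)
n=38: window = (3, 0)
n=39: window = (0, 5)
n=40: window = (5, 2)
…
n=46: window = (2, 0)
n=47: window = (0, 1)
n=48: window = (1, 6)
window at n=48 equals window at n=0 → period = 48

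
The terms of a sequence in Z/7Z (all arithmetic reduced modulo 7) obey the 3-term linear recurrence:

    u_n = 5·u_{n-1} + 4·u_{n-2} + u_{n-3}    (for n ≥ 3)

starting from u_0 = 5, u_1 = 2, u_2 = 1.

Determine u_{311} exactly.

2

u_3 = 5·1 + 4·2 + 1·5 = 4
u_4 = 5·4 + 4·1 + 1·2 = 5
u_5 = 5·5 + 4·4 + 1·1 = 0
u_6 = 5·0 + 4·5 + 1·4 = 3
u_7 = 5·3 + 4·0 + 1·5 = 6
u_8 = 5·6 + 4·3 + 1·0 = 0
u_9 = 5·0 + 4·6 + 1·3 = 6
u_10 = 5·6 + 4·0 + 1·6 = 1
u_11 = 5·1 + 4·6 + 1·0 = 1
u_12 = 5·1 + 4·1 + 1·6 = 1
u_13 = 5·1 + 4·1 + 1·1 = 3
u_14 = 5·3 + 4·1 + 1·1 = 6
u_15 = 5·6 + 4·3 + 1·1 = 1
u_16 = 5·1 + 4·6 + 1·3 = 4
u_17 = 5·4 + 4·1 + 1·6 = 2
u_18 = 5·2 + 4·4 + 1·1 = 6
u_19 = 5·6 + 4·2 + 1·4 = 0
u_20 = 5·0 + 4·6 + 1·2 = 5
u_21 = 5·5 + 4·0 + 1·6 = 3
u_22 = 5·3 + 4·5 + 1·0 = 0
u_23 = 5·0 + 4·3 + 1·5 = 3
u_24 = 5·3 + 4·0 + 1·3 = 4
u_25 = 5·4 + 4·3 + 1·0 = 4
u_26 = 5·4 + 4·4 + 1·3 = 4
u_27 = 5·4 + 4·4 + 1·4 = 5
u_28 = 5·5 + 4·4 + 1·4 = 3
u_29 = 5·3 + 4·5 + 1·4 = 4
u_30 = 5·4 + 4·3 + 1·5 = 2
u_31 = 5·2 + 4·4 + 1·3 = 1
u_32 = 5·1 + 4·2 + 1·4 = 3
u_33 = 5·3 + 4·1 + 1·2 = 0
u_34 = 5·0 + 4·3 + 1·1 = 6
u_35 = 5·6 + 4·0 + 1·3 = 5
u_36 = 5·5 + 4·6 + 1·0 = 0
u_37 = 5·0 + 4·5 + 1·6 = 5
u_38 = 5·5 + 4·0 + 1·5 = 2
u_39 = 5·2 + 4·5 + 1·0 = 2
u_40 = 5·2 + 4·2 + 1·5 = 2
u_41 = 5·2 + 4·2 + 1·2 = 6
u_42 = 5·6 + 4·2 + 1·2 = 5
u_43 = 5·5 + 4·6 + 1·2 = 2
u_44 = 5·2 + 4·5 + 1·6 = 1
(u_42, u_43, u_44) = (5, 2, 1) = (u_0, u_1, u_2), so the sequence has period 42.
311 ≡ 17 (mod 42), hence u_311 = u_17 = 2.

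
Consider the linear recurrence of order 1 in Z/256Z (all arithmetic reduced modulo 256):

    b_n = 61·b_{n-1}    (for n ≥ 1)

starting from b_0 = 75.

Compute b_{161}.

95

b_1 = 61·75 = 223
b_2 = 61·223 = 35
b_3 = 61·35 = 87
b_4 = 61·87 = 187
b_5 = 61·187 = 143
b_6 = 61·143 = 19
b_7 = 61·19 = 135
b_8 = 61·135 = 43
b_9 = 61·43 = 63
b_10 = 61·63 = 3
b_11 = 61·3 = 183
b_12 = 61·183 = 155
b_13 = 61·155 = 239
b_14 = 61·239 = 243
b_15 = 61·243 = 231
b_16 = 61·231 = 11
b_17 = 61·11 = 159
b_18 = 61·159 = 227
b_19 = 61·227 = 23
b_20 = 61·23 = 123
b_21 = 61·123 = 79
b_22 = 61·79 = 211
b_23 = 61·211 = 71
b_24 = 61·71 = 235
b_25 = 61·235 = 255
b_26 = 61·255 = 195
b_27 = 61·195 = 119
b_28 = 61·119 = 91
b_29 = 61·91 = 175
b_30 = 61·175 = 179
b_31 = 61·179 = 167
b_32 = 61·167 = 203
b_33 = 61·203 = 95
b_34 = 61·95 = 163
b_35 = 61·163 = 215
b_36 = 61·215 = 59
b_37 = 61·59 = 15
b_38 = 61·15 = 147
b_39 = 61·147 = 7
b_40 = 61·7 = 171
b_41 = 61·171 = 191
b_42 = 61·191 = 131
b_43 = 61·131 = 55
b_44 = 61·55 = 27
b_45 = 61·27 = 111
b_46 = 61·111 = 115
b_47 = 61·115 = 103
b_48 = 61·103 = 139
b_49 = 61·139 = 31
b_50 = 61·31 = 99
b_51 = 61·99 = 151
b_52 = 61·151 = 251
b_53 = 61·251 = 207
b_54 = 61·207 = 83
b_55 = 61·83 = 199
b_56 = 61·199 = 107
b_57 = 61·107 = 127
b_58 = 61·127 = 67
b_59 = 61·67 = 247
b_60 = 61·247 = 219
b_61 = 61·219 = 47
b_62 = 61·47 = 51
b_63 = 61·51 = 39
b_64 = 61·39 = 75
(b_64) = (75) = (b_0), so the sequence has period 64.
161 ≡ 33 (mod 64), hence b_161 = b_33 = 95.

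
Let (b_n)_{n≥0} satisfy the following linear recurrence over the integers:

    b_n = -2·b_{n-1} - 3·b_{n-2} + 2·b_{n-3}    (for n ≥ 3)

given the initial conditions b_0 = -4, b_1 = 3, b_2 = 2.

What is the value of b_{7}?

b_3 = -2·2 + -3·3 + 2·-4 = -21
b_4 = -2·-21 + -3·2 + 2·3 = 42
b_5 = -2·42 + -3·-21 + 2·2 = -17
b_6 = -2·-17 + -3·42 + 2·-21 = -134
b_7 = -2·-134 + -3·-17 + 2·42 = 403

403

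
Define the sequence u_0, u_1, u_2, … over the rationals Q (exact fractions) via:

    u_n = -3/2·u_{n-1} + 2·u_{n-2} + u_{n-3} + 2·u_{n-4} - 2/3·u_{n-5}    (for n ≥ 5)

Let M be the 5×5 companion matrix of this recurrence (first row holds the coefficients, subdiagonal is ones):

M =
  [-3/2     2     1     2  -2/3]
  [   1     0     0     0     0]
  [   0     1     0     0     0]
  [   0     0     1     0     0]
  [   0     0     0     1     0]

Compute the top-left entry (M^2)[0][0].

(M^2)[0][0] is the top entry after applying M 2 times to the unit state (1, 0, 0, 0, 0). Equivalently it is h_{6} for the auxiliary sequence (h_n) obeying the same recurrence with h_4 = 1 and h_i = 0 for 0 ≤ i < 4:
h_5 = -3/2·1 + 2·0 + 1·0 + 2·0 + -2/3·0 = -3/2
h_6 = -3/2·-3/2 + 2·1 + 1·0 + 2·0 + -2/3·0 = 17/4

17/4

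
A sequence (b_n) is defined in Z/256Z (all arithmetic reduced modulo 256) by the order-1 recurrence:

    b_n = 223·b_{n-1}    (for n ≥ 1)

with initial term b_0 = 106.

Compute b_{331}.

b_1 = 223·106 = 86
b_2 = 223·86 = 234
b_3 = 223·234 = 214
b_4 = 223·214 = 106
(b_4) = (106) = (b_0), so the sequence has period 4.
331 ≡ 3 (mod 4), hence b_331 = b_3 = 214.

214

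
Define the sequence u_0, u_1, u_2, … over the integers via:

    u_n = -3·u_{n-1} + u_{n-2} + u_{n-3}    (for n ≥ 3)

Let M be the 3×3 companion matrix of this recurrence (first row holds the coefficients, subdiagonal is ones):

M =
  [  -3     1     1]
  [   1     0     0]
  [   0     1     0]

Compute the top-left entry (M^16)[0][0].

(M^16)[0][0] is the top entry after applying M 16 times to the unit state (1, 0, 0). Equivalently it is h_{18} for the auxiliary sequence (h_n) obeying the same recurrence with h_2 = 1 and h_i = 0 for 0 ≤ i < 2:
h_3 = -3·1 + 1·0 + 1·0 = -3
h_4 = -3·-3 + 1·1 + 1·0 = 10
h_5 = -3·10 + 1·-3 + 1·1 = -32
h_6 = -3·-32 + 1·10 + 1·-3 = 103
h_7 = -3·103 + 1·-32 + 1·10 = -331
h_8 = -3·-331 + 1·103 + 1·-32 = 1064
h_9 = -3·1064 + 1·-331 + 1·103 = -3420
h_10 = -3·-3420 + 1·1064 + 1·-331 = 10993
h_11 = -3·10993 + 1·-3420 + 1·1064 = -35335
h_12 = -3·-35335 + 1·10993 + 1·-3420 = 113578
h_13 = -3·113578 + 1·-35335 + 1·10993 = -365076
h_14 = -3·-365076 + 1·113578 + 1·-35335 = 1173471
h_15 = -3·1173471 + 1·-365076 + 1·113578 = -3771911
h_16 = -3·-3771911 + 1·1173471 + 1·-365076 = 12124128
h_17 = -3·12124128 + 1·-3771911 + 1·1173471 = -38970824
h_18 = -3·-38970824 + 1·12124128 + 1·-3771911 = 125264689

125264689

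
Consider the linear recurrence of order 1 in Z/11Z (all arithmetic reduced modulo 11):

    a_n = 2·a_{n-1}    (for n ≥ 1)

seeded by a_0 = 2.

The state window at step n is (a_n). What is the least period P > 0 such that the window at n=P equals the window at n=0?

n=0: window = (2)
n=1: window = (4)
n=2: window = (8)
n=3: window = (5)
n=4: window = (10)
n=5: window = (9)
n=6: window = (7)
n=7: window = (3)
n=8: window = (6)
n=9: window = (1)
n=10: window = (2)
window at n=10 equals window at n=0 → period = 10

10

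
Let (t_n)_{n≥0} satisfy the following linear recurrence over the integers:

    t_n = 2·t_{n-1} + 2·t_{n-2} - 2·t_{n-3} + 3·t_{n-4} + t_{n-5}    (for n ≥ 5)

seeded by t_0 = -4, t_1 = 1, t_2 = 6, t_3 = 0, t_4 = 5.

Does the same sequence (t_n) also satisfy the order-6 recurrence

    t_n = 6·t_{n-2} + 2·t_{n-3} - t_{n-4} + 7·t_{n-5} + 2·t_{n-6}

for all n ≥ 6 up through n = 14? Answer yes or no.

Terms t_0..t_14: -4, 1, 6, 0, 5, -3, 23, 36, 139, 300, 872, 2197, 5991, 15671, 41846
n=6: candidate gives 23, actual t_6 = 23 ✓
n=7: candidate gives 36, actual t_7 = 36 ✓
n=8: candidate gives 139, actual t_8 = 139 ✓
n=9: candidate gives 300, actual t_9 = 300 ✓
n=10: candidate gives 872, actual t_10 = 872 ✓
n=11: candidate gives 2197, actual t_11 = 2197 ✓
n=12: candidate gives 5991, actual t_12 = 5991 ✓
n=13: candidate gives 15671, actual t_13 = 15671 ✓
n=14: candidate gives 41846, actual t_14 = 41846 ✓

yes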